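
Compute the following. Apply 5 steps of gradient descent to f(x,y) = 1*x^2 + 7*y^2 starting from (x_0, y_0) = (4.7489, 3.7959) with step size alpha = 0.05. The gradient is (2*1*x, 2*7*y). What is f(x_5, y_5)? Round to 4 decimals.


Gradient descent on f(x,y) = 1*x^2 + 7*y^2.
Starting point: (4.7489, 3.7959), alpha = 0.05
Step 1: grad_x = 2*1*4.7489 = 9.4978, grad_y = 2*7*3.7959 = 53.1426
  x_1 = 4.7489 - 0.05*9.4978 = 4.274
  y_1 = 3.7959 - 0.05*53.1426 = 1.1388
Step 2: grad_x = 2*1*4.274 = 8.548, grad_y = 2*7*1.1388 = 15.9428
  x_2 = 4.274 - 0.05*8.548 = 3.8466
  y_2 = 1.1388 - 0.05*15.9428 = 0.3416
Step 3: grad_x = 2*1*3.8466 = 7.6932, grad_y = 2*7*0.3416 = 4.7828
  x_3 = 3.8466 - 0.05*7.6932 = 3.4619
  y_3 = 0.3416 - 0.05*4.7828 = 0.1025
Step 4: grad_x = 2*1*3.4619 = 6.9239, grad_y = 2*7*0.1025 = 1.4349
  x_4 = 3.4619 - 0.05*6.9239 = 3.1158
  y_4 = 0.1025 - 0.05*1.4349 = 0.0307
Step 5: grad_x = 2*1*3.1158 = 6.2315, grad_y = 2*7*0.0307 = 0.4305
  x_5 = 3.1158 - 0.05*6.2315 = 2.8042
  y_5 = 0.0307 - 0.05*0.4305 = 0.0092
f(2.8042, 0.0092) = 1*2.8042^2 + 7*0.0092^2 = 7.864


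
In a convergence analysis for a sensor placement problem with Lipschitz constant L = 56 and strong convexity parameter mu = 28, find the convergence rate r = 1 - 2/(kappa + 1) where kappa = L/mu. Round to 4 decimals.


Step 1: Compute the condition number.
kappa = L/mu = 56/28 = 2.0
Step 2: Compute the convergence rate.
r = 1 - 2/(kappa + 1) = 1 - 2*mu/(L + mu) = (L - mu)/(L + mu) = 28/84 = 0.3333


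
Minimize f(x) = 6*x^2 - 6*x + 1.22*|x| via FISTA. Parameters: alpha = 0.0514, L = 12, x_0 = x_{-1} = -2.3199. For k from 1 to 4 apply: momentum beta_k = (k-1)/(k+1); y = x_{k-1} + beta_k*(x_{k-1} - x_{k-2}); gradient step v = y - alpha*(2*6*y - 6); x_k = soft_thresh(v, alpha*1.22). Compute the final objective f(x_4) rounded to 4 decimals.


FISTA on f(x) = 6*x^2 - 6*x + 1.22*|x|
L = 12, alpha = 0.0514
Iteration 1: beta = 0.0, y = -2.3199 + 0.0*(-2.3199 + 2.3199) = -2.3199
  grad(y) = -33.8388, v = y - alpha*grad = -0.5806
  prox(v) = soft_thresh(-0.5806, 0.0627) = -0.5179
Iteration 2: beta = 0.3333, y = -0.5179 + 0.3333*(-0.5179 + 2.3199) = 0.0828
  grad(y) = -5.0064, v = y - alpha*grad = 0.3401
  prox(v) = soft_thresh(0.3401, 0.0627) = 0.2774
Iteration 3: beta = 0.5, y = 0.2774 + 0.5*(0.2774 + 0.5179) = 0.6751
  grad(y) = 2.1008, v = y - alpha*grad = 0.5671
  prox(v) = soft_thresh(0.5671, 0.0627) = 0.5044
Iteration 4: beta = 0.6, y = 0.5044 + 0.6*(0.5044 - 0.2774) = 0.6406
  grad(y) = 1.6866, v = y - alpha*grad = 0.5539
  prox(v) = soft_thresh(0.5539, 0.0627) = 0.4912
f(x_4) = 6*0.4912^2 - 6*0.4912 + 1.22*|0.4912| = -0.9003


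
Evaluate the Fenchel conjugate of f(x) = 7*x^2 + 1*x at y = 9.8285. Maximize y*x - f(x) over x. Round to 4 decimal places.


f*(y) = sup_x {y*x - a*x^2 - b*x} = sup_x {(y-b)*x - a*x^2}
FOC: (y - b) - 2a*x = 0 => x* = (y - b)/(2a)
x* = (9.8285 - 1)/(2*7) = 0.6306
f*(9.8285) = (y-b)^2/(4a) = (9.8285 - 1)^2/(4*7)
= 77.9424/28 = 2.7837


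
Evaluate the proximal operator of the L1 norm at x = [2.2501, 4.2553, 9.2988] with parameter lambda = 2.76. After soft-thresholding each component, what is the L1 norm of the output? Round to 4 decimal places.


Soft-thresholding with lambda = 2.76:
prox(2.2501) = sign(2.2501)*max(|2.2501| - 2.76, 0) = 0.0
prox(4.2553) = sign(4.2553)*max(|4.2553| - 2.76, 0) = 1.4953
prox(9.2988) = sign(9.2988)*max(|9.2988| - 2.76, 0) = 6.5388
prox(x) = [0.0, 1.4953, 6.5388]
||prox(x)||_1 = 0.0 + 1.4953 + 6.5388 = 8.0341


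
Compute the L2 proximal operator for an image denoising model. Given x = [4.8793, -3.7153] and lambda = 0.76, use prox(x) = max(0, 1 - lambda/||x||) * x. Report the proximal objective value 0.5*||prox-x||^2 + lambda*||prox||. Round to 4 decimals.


Step 1: Compute ||x||.
||x|| = 6.1328
Step 2: Compute scaling factor.
scale = max(0, 1 - 0.76/6.1328) = 0.8761
Step 3: prox(x) = [4.2746, -3.2549]
||prox(x)|| = 5.3728
Step 4: Proximal objective.
0.5*||prox-x||^2 = 0.2888
lambda*||prox|| = 4.0833
Total = 4.3721


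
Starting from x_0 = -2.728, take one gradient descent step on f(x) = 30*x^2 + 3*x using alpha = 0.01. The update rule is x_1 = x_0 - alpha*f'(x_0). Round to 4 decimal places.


We compute the gradient at x_0 and apply the update.
f'(x) = 60*x + 3
f'(-2.728) = 60*-2.728 + 3 = -160.68
x_1 = -2.728 - 0.01*-160.68 = -1.1212


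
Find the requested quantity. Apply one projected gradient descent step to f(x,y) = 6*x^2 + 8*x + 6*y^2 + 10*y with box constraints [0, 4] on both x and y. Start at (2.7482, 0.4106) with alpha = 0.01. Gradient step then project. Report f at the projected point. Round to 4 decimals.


Step 1: Compute gradient at (2.7482, 0.4106).
grad_x = 2*6*2.7482 + 8 = 40.9784
grad_y = 2*6*0.4106 + 10 = 14.9272
Step 2: Gradient step.
x_raw = 2.7482 - 0.01*40.9784 = 2.3384
y_raw = 0.4106 - 0.01*14.9272 = 0.2613
Step 3: Project onto [0, 4].
x_proj = clip(2.3384) = 2.3384
y_proj = clip(0.2613) = 0.2613
Step 4: Evaluate f.
f(2.3384, 0.2613) = 54.5395


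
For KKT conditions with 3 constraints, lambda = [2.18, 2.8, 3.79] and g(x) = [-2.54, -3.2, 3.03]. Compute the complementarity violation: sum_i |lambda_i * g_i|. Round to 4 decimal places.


KKT complementary slackness check:
lambda_1 * g_1 = 2.18 * -2.54 = -5.5372
lambda_2 * g_2 = 2.8 * -3.2 = -8.96
lambda_3 * g_3 = 3.79 * 3.03 = 11.4837
Total violation = 5.5372 + 8.96 + 11.4837 = 25.9809


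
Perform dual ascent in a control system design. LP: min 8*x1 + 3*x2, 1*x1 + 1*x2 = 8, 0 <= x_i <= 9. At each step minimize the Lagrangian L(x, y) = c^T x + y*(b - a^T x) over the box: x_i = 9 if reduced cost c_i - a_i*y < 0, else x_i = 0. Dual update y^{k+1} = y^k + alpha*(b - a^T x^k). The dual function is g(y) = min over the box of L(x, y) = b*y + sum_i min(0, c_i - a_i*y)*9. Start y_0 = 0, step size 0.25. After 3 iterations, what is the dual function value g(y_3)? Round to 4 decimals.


Dual ascent for LP: min 8*x1 + 3*x2, 1*x1 + 1*x2 = 8, 0 <= x_i <= 9
Step 1: y^k = 0.0, reduced costs: (8.0, 3.0)
  x^k = (0.0, 0.0), subgradient = b - a^T x = 8.0
  y^{k+1} = 0.0 + 0.25*8.0 = 2.0
Step 2: y^k = 2.0, reduced costs: (6.0, 1.0)
  x^k = (0.0, 0.0), subgradient = b - a^T x = 8.0
  y^{k+1} = 2.0 + 0.25*8.0 = 4.0
Step 3: y^k = 4.0, reduced costs: (4.0, -1.0)
  x^k = (0.0, 9.0), subgradient = b - a^T x = -1.0
  y^{k+1} = 4.0 + 0.25*-1.0 = 3.75
Dual objective at y_3 = 3.75: reduced costs (4.25, -0.75), box minimizer x = (0.0, 9.0)
g(y_3) = b*y + (c1 - a1*y)*x1 + (c2 - a2*y)*x2 = 8*3.75 + 4.25*0.0 + (-0.75)*9.0 = 30.0 + 0.0 - 6.75 = 23.25


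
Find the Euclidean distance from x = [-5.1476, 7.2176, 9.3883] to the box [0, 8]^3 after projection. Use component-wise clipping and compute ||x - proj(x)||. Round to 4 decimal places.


Project each component onto [0, 8].
clip(-5.1476) = 0.0, clip(7.2176) = 7.2176, clip(9.3883) = 8.0
Projection = [0.0, 7.2176, 8.0]
Squared diffs: [26.4978, 0.0, 1.9274]
Distance = sqrt(28.4252) = 5.3315


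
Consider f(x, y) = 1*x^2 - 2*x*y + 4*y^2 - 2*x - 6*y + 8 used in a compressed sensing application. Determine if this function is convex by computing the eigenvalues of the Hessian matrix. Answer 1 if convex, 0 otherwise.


The Hessian of f(x,y) = 1*x^2 - 2*x*y + 4*y^2 - 2*x - 6*y + 8 is:
H = [[2, -2], [-2, 8]]
Trace = 2 + 8 = 10
Determinant = 2*8 - (-2)^2 = 12
Discriminant = (10)^2 - 4*12 = 52.0
Eigenvalues: lambda_1 = 1.3944, lambda_2 = 8.6056
The function is convex.

1


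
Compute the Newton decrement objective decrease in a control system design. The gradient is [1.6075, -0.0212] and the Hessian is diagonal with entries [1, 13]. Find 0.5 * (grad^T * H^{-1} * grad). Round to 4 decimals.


Step 1: H is diagonal, so H^(-1) * g = [1.6075, -0.0016].
Step 2: g^T H^(-1) g = sum_i g_i^2 / H_ii
  = (1.6075)^2/1 + (-0.0212)^2/13
  = 2.5841 + 0.0 = 2.5841
Step 3: Objective decrease = 0.5 * g^T H^(-1) g = 1.292


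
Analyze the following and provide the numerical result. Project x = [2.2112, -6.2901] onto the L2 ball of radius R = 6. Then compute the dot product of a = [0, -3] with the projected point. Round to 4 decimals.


Step 1: Compute ||x|| (intermediates to 6 decimals).
||x|| = sqrt(2.2112^2 + (-6.2901)^2) = 6.667441
Step 2: Project.
Since ||x|| > R, scale = R/||x|| = 6/6.667441 = 0.899895, proj(x) = scale * x
proj(x) = [1.989848, -5.66043]
Step 3: Dot product.
a^T * proj(x) = 0*1.989848 - 3*(-5.66043) = 16.9813


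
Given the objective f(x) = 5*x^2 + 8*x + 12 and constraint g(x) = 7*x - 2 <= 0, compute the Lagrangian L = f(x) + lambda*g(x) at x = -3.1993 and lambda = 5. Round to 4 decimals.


Step 1: Evaluate f(x).
f(-3.1993) = 5*(-3.1993)^2 + 8*(-3.1993) + 12 = 37.5832
Step 2: Evaluate g(x).
g(-3.1993) = 7*-3.1993 - 2 = -24.3951
Step 3: Compute Lagrangian.
L = 37.5832 + 5*-24.3951 = -84.3923


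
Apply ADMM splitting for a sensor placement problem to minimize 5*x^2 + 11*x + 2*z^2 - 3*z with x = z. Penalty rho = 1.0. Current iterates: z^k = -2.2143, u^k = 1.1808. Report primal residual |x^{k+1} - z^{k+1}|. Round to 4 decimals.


ADMM iteration with rho = 1.0, z^k = -2.2143, u^k = 1.1808
Step 1: x-update.
Minimize 5*x^2 + 11*x + (1.0/2)*(x + 2.2143 + 1.1808)^2
FOC: (2*5 + 1.0)*x = -11 + 1.0*(-2.2143 - 1.1808)
x^{k+1} = -1.3086
Step 2: z-update.
Minimize 2*z^2 - 3*z + (1.0/2)*(-1.3086 - z + 1.1808)^2
FOC: (2*2 + 1.0)*z = 3 + 1.0*(-1.3086 + 1.1808)
z^{k+1} = 0.5744
Step 3: u-update.
u^{k+1} = 1.1808 - 1.3086 - 0.5744 = -0.7023
Step 4: Primal residual = |-1.3086 - 0.5744| = 1.8831


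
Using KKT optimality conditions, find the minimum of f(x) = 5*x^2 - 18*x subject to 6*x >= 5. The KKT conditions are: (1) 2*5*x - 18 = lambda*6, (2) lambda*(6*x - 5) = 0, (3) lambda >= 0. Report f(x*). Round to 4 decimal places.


Step 1: Try lambda = 0 (constraint inactive).
Stationarity: 2*5*x - 18 = 0
x* = 18/(2*5) = 1.8
Check constraint: 6*1.8 = 10.8 >= 5 -- satisfied.
Step 2: Compute optimal value.
f(x*) = 5*1.8^2 - 18*1.8 = -16.2


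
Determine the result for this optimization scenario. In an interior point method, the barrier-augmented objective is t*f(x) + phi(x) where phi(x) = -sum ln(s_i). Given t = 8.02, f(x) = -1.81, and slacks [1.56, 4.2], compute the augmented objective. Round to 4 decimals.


Step 1: Compute log-barrier.
ln values: [0.4447, 1.4351]
phi = -(0.4447 + 1.4351) = -1.8798
Step 2: Compute augmented objective.
t*f(x) = 8.02*-1.81 = -14.5162
Total = -14.5162 - 1.8798 = -16.396


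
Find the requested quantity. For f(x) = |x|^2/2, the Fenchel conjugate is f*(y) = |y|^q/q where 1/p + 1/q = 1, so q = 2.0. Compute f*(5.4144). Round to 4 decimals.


The conjugate exponent q satisfies 1/p + 1/q = 1.
p = 2, so q = 2/(2 - 1) = 2.0
|y|^q = 5.4144^2.0 = 29.3157
f*(5.4144) = 29.3157 / 2.0 = 14.6579


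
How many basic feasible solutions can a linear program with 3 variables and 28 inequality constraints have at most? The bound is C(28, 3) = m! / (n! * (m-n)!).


Each vertex corresponds to some choice of n active constraints out of m, so the number of vertices is at most C(m, n) = m! / (n!(m-n)!).
m = 28, n = 3
Numerator: 28 * 27 * 26
Denominator: 3! = 6
C(28, 3) = 3276


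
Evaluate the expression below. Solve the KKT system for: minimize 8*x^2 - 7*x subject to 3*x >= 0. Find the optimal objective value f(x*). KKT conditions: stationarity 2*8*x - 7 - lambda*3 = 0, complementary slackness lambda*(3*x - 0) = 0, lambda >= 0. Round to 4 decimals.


Step 1: Try lambda = 0 (constraint inactive).
Stationarity: 2*8*x - 7 = 0
x* = 7/(2*8) = 0.4375
Check constraint: 3*0.4375 = 1.3125 >= 0 -- satisfied.
Step 2: Compute optimal value.
f(x*) = 8*0.4375^2 - 7*0.4375 = -1.5313


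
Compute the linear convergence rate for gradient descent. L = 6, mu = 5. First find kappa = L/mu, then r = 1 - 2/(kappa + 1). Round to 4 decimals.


Step 1: Compute the condition number.
kappa = L/mu = 6/5 = 1.2
Step 2: Compute the convergence rate.
r = 1 - 2/(kappa + 1) = 1 - 2*mu/(L + mu) = (L - mu)/(L + mu) = 1/11 = 0.0909


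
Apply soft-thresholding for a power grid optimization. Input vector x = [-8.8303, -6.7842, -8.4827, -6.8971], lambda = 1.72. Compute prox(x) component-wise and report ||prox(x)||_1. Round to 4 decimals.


Soft-thresholding with lambda = 1.72:
prox(-8.8303) = sign(-8.8303)*max(|-8.8303| - 1.72, 0) = -7.1103
prox(-6.7842) = sign(-6.7842)*max(|-6.7842| - 1.72, 0) = -5.0642
prox(-8.4827) = sign(-8.4827)*max(|-8.4827| - 1.72, 0) = -6.7627
prox(-6.8971) = sign(-6.8971)*max(|-6.8971| - 1.72, 0) = -5.1771
prox(x) = [-7.1103, -5.0642, -6.7627, -5.1771]
||prox(x)||_1 = 7.1103 + 5.0642 + 6.7627 + 5.1771 = 24.1143


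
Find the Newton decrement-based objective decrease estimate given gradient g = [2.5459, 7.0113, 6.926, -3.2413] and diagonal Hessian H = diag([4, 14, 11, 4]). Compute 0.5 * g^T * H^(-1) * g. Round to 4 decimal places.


Step 1: H is diagonal, so H^(-1) * g = [0.6365, 0.5008, 0.6296, -0.8103].
Step 2: g^T H^(-1) g = sum_i g_i^2 / H_ii
  = (2.5459)^2/4 + (7.0113)^2/14 + (6.926)^2/11 + (-3.2413)^2/4
  = 1.6204 + 3.5113 + 4.3609 + 2.6265 = 12.1191
Step 3: Objective decrease = 0.5 * g^T H^(-1) g = 6.0595


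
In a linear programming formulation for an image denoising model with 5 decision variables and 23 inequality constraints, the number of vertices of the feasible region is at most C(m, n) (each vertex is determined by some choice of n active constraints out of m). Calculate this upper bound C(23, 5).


Each vertex corresponds to some choice of n active constraints out of m, so the number of vertices is at most C(m, n) = m! / (n!(m-n)!).
m = 23, n = 5
Numerator: 23 * 22 * 21 * 20 * 19
Denominator: 5! = 120
C(23, 5) = 33649


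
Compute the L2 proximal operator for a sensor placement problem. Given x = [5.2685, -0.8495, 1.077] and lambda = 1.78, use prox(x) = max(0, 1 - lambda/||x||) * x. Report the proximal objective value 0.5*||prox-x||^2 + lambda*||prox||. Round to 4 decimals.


Step 1: Compute ||x||.
||x|| = 5.4441
Step 2: Compute scaling factor.
scale = max(0, 1 - 1.78/5.4441) = 0.673
Step 3: prox(x) = [3.5459, -0.5718, 0.7249]
||prox(x)|| = 3.6641
Step 4: Proximal objective.
0.5*||prox-x||^2 = 1.5842
lambda*||prox|| = 6.5221
Total = 8.1064


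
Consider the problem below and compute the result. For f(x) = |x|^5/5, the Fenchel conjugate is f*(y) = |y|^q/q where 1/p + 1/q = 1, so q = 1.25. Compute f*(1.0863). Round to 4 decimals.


The conjugate exponent q satisfies 1/p + 1/q = 1.
p = 5, so q = 5/(5 - 1) = 1.25
|y|^q = 1.0863^1.25 = 1.109
f*(1.0863) = 1.109 / 1.25 = 0.8872


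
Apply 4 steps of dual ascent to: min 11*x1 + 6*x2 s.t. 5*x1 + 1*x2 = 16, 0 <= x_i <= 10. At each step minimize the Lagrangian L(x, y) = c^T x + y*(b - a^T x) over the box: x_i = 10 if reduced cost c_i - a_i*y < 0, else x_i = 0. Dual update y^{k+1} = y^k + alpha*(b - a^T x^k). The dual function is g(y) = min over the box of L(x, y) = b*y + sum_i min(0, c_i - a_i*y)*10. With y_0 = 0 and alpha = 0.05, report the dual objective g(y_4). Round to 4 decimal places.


Dual ascent for LP: min 11*x1 + 6*x2, 5*x1 + 1*x2 = 16, 0 <= x_i <= 10
Step 1: y^k = 0.0, reduced costs: (11.0, 6.0)
  x^k = (0.0, 0.0), subgradient = b - a^T x = 16.0
  y^{k+1} = 0.0 + 0.05*16.0 = 0.8
Step 2: y^k = 0.8, reduced costs: (7.0, 5.2)
  x^k = (0.0, 0.0), subgradient = b - a^T x = 16.0
  y^{k+1} = 0.8 + 0.05*16.0 = 1.6
Step 3: y^k = 1.6, reduced costs: (3.0, 4.4)
  x^k = (0.0, 0.0), subgradient = b - a^T x = 16.0
  y^{k+1} = 1.6 + 0.05*16.0 = 2.4
Step 4: y^k = 2.4, reduced costs: (-1.0, 3.6)
  x^k = (10.0, 0.0), subgradient = b - a^T x = -34.0
  y^{k+1} = 2.4 + 0.05*-34.0 = 0.7
Dual objective at y_4 = 0.7: reduced costs (7.5, 5.3), box minimizer x = (0.0, 0.0)
g(y_4) = b*y + (c1 - a1*y)*x1 + (c2 - a2*y)*x2 = 16*0.7 + 7.5*0.0 + 5.3*0.0 = 11.2 + 0.0 + 0.0 = 11.2


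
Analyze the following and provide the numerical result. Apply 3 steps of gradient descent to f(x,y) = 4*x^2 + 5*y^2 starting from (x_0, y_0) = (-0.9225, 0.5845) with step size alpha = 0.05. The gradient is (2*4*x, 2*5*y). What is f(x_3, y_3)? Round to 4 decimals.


Gradient descent on f(x,y) = 4*x^2 + 5*y^2.
Starting point: (-0.9225, 0.5845), alpha = 0.05
Step 1: grad_x = 2*4*-0.9225 = -7.38, grad_y = 2*5*0.5845 = 5.845
  x_1 = -0.9225 - 0.05*-7.38 = -0.5535
  y_1 = 0.5845 - 0.05*5.845 = 0.2923
Step 2: grad_x = 2*4*-0.5535 = -4.428, grad_y = 2*5*0.2923 = 2.9225
  x_2 = -0.5535 - 0.05*-4.428 = -0.3321
  y_2 = 0.2923 - 0.05*2.9225 = 0.1461
Step 3: grad_x = 2*4*-0.3321 = -2.6568, grad_y = 2*5*0.1461 = 1.4613
  x_3 = -0.3321 - 0.05*-2.6568 = -0.1993
  y_3 = 0.1461 - 0.05*1.4613 = 0.0731
f(-0.1993, 0.0731) = 4*(-0.1993)^2 + 5*0.0731^2 = 0.1855


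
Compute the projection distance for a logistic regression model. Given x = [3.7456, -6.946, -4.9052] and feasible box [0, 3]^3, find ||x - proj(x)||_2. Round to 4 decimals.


Project each component onto [0, 3].
clip(3.7456) = 3.0, clip(-6.946) = 0.0, clip(-4.9052) = 0.0
Projection = [3.0, 0.0, 0.0]
Squared diffs: [0.5559, 48.2469, 24.061]
Distance = sqrt(72.8638) = 8.536


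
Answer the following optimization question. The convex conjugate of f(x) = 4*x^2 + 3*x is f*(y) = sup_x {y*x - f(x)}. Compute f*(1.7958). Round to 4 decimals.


f*(y) = sup_x {y*x - a*x^2 - b*x} = sup_x {(y-b)*x - a*x^2}
FOC: (y - b) - 2a*x = 0 => x* = (y - b)/(2a)
x* = (1.7958 - 3)/(2*4) = -0.1505
f*(1.7958) = (y-b)^2/(4a) = (1.7958 - 3)^2/(4*4)
= 1.4501/16 = 0.0906


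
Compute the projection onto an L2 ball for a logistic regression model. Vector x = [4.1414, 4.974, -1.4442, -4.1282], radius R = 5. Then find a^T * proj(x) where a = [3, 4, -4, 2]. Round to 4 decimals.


Step 1: Compute ||x|| (intermediates to 6 decimals).
||x|| = sqrt(4.1414^2 + 4.974^2 + (-1.4442)^2 + (-4.1282)^2) = 7.811506
Step 2: Project.
Since ||x|| > R, scale = R/||x|| = 5/7.811506 = 0.640081, proj(x) = scale * x
proj(x) = [2.650831, 3.183763, -0.924405, -2.642382]
Step 3: Dot product.
a^T * proj(x) = 3*2.650831 + 4*3.183763 - 4*(-0.924405) + 2*(-2.642382) = 19.1004


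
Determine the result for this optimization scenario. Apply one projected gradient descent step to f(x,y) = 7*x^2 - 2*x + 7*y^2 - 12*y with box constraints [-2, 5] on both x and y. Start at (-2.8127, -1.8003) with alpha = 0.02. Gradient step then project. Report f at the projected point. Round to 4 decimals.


Step 1: Compute gradient at (-2.8127, -1.8003).
grad_x = 2*7*-2.8127 - 2 = -41.3778
grad_y = 2*7*-1.8003 - 12 = -37.2042
Step 2: Gradient step.
x_raw = -2.8127 - 0.02*-41.3778 = -1.9851
y_raw = -1.8003 - 0.02*-37.2042 = -1.0562
Step 3: Project onto [-2, 5].
x_proj = clip(-1.9851) = -1.9851
y_proj = clip(-1.0562) = -1.0562
Step 4: Evaluate f.
f(-1.9851, -1.0562) = 52.0396


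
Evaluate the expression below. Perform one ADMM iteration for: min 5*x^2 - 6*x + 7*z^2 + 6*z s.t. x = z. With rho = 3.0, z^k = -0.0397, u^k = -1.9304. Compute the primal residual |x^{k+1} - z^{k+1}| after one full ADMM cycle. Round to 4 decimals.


ADMM iteration with rho = 3.0, z^k = -0.0397, u^k = -1.9304
Step 1: x-update.
Minimize 5*x^2 - 6*x + (3.0/2)*(x + 0.0397 - 1.9304)^2
FOC: (2*5 + 3.0)*x = 6 + 3.0*(-0.0397 + 1.9304)
x^{k+1} = 0.8979
Step 2: z-update.
Minimize 7*z^2 + 6*z + (3.0/2)*(0.8979 - z - 1.9304)^2
FOC: (2*7 + 3.0)*z = -6 + 3.0*(0.8979 - 1.9304)
z^{k+1} = -0.5352
Step 3: u-update.
u^{k+1} = -1.9304 + 0.8979 + 0.5352 = -0.4974
Step 4: Primal residual = |0.8979 + 0.5352| = 1.433


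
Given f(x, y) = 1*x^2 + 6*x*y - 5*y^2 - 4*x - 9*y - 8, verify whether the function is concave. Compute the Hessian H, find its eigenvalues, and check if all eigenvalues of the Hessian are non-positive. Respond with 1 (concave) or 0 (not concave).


The Hessian of f(x,y) = 1*x^2 + 6*x*y - 5*y^2 - 4*x - 9*y - 8 is:
H = [[2, 6], [6, -10]]
Trace = 2 - 10 = -8
Determinant = 2*-10 - (6)^2 = -56
Discriminant = (-8)^2 - 4*-56 = 288.0
Eigenvalues: lambda_1 = -12.4853, lambda_2 = 4.4853
The function is not concave.

0


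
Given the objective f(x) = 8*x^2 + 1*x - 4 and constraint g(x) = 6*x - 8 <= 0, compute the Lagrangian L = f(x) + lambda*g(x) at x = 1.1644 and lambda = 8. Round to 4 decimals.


Step 1: Evaluate f(x).
f(1.1644) = 8*1.1644^2 + 1*1.1644 - 4 = 8.011
Step 2: Evaluate g(x).
g(1.1644) = 6*1.1644 - 8 = -1.0136
Step 3: Compute Lagrangian.
L = 8.011 + 8*-1.0136 = -0.0978


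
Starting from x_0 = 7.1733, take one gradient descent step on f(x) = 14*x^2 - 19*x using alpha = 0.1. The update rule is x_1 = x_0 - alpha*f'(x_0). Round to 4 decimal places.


We compute the gradient at x_0 and apply the update.
f'(x) = 28*x - 19
f'(7.1733) = 28*7.1733 - 19 = 181.8524
x_1 = 7.1733 - 0.1*181.8524 = -11.0119


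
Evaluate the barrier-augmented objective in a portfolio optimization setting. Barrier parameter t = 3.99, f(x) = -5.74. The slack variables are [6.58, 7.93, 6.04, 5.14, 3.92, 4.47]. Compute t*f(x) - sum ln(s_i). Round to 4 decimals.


Step 1: Compute log-barrier.
ln values: [1.884, 2.0707, 1.7984, 1.6371, 1.3661, 1.4974]
phi = -(1.884 + 2.0707 + 1.7984 + 1.6371 + 1.3661 + 1.4974) = -10.2536
Step 2: Compute augmented objective.
t*f(x) = 3.99*-5.74 = -22.9026
Total = -22.9026 - 10.2536 = -33.1562


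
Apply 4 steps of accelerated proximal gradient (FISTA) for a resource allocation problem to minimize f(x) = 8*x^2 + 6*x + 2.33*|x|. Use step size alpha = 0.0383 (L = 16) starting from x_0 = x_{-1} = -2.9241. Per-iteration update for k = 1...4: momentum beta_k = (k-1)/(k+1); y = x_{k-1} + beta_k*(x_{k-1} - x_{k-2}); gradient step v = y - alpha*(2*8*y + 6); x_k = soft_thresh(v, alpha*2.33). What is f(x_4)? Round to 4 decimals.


FISTA on f(x) = 8*x^2 + 6*x + 2.33*|x|
L = 16, alpha = 0.0383
Iteration 1: beta = 0.0, y = -2.9241 + 0.0*(-2.9241 + 2.9241) = -2.9241
  grad(y) = -40.7856, v = y - alpha*grad = -1.362
  prox(v) = soft_thresh(-1.362, 0.0892) = -1.2728
Iteration 2: beta = 0.3333, y = -1.2728 + 0.3333*(-1.2728 + 2.9241) = -0.7223
  grad(y) = -5.5573, v = y - alpha*grad = -0.5095
  prox(v) = soft_thresh(-0.5095, 0.0892) = -0.4202
Iteration 3: beta = 0.5, y = -0.4202 + 0.5*(-0.4202 + 1.2728) = 0.006
  grad(y) = 6.0962, v = y - alpha*grad = -0.2275
  prox(v) = soft_thresh(-0.2275, 0.0892) = -0.1382
Iteration 4: beta = 0.6, y = -0.1382 + 0.6*(-0.1382 + 0.4202) = 0.031
  grad(y) = 6.4956, v = y - alpha*grad = -0.2178
  prox(v) = soft_thresh(-0.2178, 0.0892) = -0.1286
f(x_4) = 8*(-0.1286)^2 + 6*(-0.1286) + 2.33*|-0.1286| = -0.3396


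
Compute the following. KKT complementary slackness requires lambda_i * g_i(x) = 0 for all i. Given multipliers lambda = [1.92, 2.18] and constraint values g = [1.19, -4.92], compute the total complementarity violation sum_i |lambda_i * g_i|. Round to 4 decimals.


KKT complementary slackness check:
lambda_1 * g_1 = 1.92 * 1.19 = 2.2848
lambda_2 * g_2 = 2.18 * -4.92 = -10.7256
Total violation = 2.2848 + 10.7256 = 13.0104


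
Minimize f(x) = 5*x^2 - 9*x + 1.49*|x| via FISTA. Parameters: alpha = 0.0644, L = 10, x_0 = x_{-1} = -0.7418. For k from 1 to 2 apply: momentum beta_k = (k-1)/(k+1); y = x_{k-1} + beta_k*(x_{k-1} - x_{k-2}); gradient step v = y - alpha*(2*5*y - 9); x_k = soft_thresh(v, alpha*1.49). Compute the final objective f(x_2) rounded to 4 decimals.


FISTA on f(x) = 5*x^2 - 9*x + 1.49*|x|
L = 10, alpha = 0.0644
Iteration 1: beta = 0.0, y = -0.7418 + 0.0*(-0.7418 + 0.7418) = -0.7418
  grad(y) = -16.418, v = y - alpha*grad = 0.3155
  prox(v) = soft_thresh(0.3155, 0.096) = 0.2196
Iteration 2: beta = 0.3333, y = 0.2196 + 0.3333*(0.2196 + 0.7418) = 0.54
  grad(y) = -3.5998, v = y - alpha*grad = 0.7718
  prox(v) = soft_thresh(0.7718, 0.096) = 0.6759
f(x_2) = 5*0.6759^2 - 9*0.6759 + 1.49*|0.6759| = -2.7918


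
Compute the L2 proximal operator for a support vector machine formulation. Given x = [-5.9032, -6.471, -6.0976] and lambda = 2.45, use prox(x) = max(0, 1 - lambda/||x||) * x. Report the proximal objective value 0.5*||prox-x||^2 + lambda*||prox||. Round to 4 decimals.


Step 1: Compute ||x||.
||x|| = 10.6725
Step 2: Compute scaling factor.
scale = max(0, 1 - 2.45/10.6725) = 0.7704
Step 3: prox(x) = [-4.5481, -4.9855, -4.6978]
||prox(x)|| = 8.2225
Step 4: Proximal objective.
0.5*||prox-x||^2 = 3.0013
lambda*||prox|| = 20.1451
Total = 23.1464


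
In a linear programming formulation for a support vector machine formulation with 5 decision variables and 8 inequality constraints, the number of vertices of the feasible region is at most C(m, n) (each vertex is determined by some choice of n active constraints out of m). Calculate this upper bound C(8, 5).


Each vertex corresponds to some choice of n active constraints out of m, so the number of vertices is at most C(m, n) = m! / (n!(m-n)!).
m = 8, n = 5
Numerator: 8 * 7 * 6 * 5 * 4
Denominator: 5! = 120
C(8, 5) = 56


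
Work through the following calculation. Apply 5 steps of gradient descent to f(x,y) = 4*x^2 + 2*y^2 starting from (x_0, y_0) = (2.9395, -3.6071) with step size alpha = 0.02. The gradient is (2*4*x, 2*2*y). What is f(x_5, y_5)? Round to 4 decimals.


Gradient descent on f(x,y) = 4*x^2 + 2*y^2.
Starting point: (2.9395, -3.6071), alpha = 0.02
Step 1: grad_x = 2*4*2.9395 = 23.516, grad_y = 2*2*-3.6071 = -14.4284
  x_1 = 2.9395 - 0.02*23.516 = 2.4692
  y_1 = -3.6071 - 0.02*-14.4284 = -3.3185
Step 2: grad_x = 2*4*2.4692 = 19.7534, grad_y = 2*2*-3.3185 = -13.2741
  x_2 = 2.4692 - 0.02*19.7534 = 2.0741
  y_2 = -3.3185 - 0.02*-13.2741 = -3.053
Step 3: grad_x = 2*4*2.0741 = 16.5929, grad_y = 2*2*-3.053 = -12.2122
  x_3 = 2.0741 - 0.02*16.5929 = 1.7423
  y_3 = -3.053 - 0.02*-12.2122 = -2.8088
Step 4: grad_x = 2*4*1.7423 = 13.938, grad_y = 2*2*-2.8088 = -11.2352
  x_4 = 1.7423 - 0.02*13.938 = 1.4635
  y_4 = -2.8088 - 0.02*-11.2352 = -2.5841
Step 5: grad_x = 2*4*1.4635 = 11.7079, grad_y = 2*2*-2.5841 = -10.3364
  x_5 = 1.4635 - 0.02*11.7079 = 1.2293
  y_5 = -2.5841 - 0.02*-10.3364 = -2.3774
f(1.2293, -2.3774) = 4*1.2293^2 + 2*(-2.3774)^2 = 17.3489


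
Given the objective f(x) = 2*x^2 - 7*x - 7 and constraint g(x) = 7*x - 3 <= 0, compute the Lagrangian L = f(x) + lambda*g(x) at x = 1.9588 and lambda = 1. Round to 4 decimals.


Step 1: Evaluate f(x).
f(1.9588) = 2*1.9588^2 - 7*1.9588 - 7 = -13.0378
Step 2: Evaluate g(x).
g(1.9588) = 7*1.9588 - 3 = 10.7116
Step 3: Compute Lagrangian.
L = -13.0378 + 1*10.7116 = -2.3262


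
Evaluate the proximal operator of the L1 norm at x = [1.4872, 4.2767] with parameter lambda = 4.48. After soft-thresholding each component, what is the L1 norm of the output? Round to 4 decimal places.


Soft-thresholding with lambda = 4.48:
prox(1.4872) = sign(1.4872)*max(|1.4872| - 4.48, 0) = 0.0
prox(4.2767) = sign(4.2767)*max(|4.2767| - 4.48, 0) = 0.0
prox(x) = [0.0, 0.0]
||prox(x)||_1 = 0.0 + 0.0 = 0.0


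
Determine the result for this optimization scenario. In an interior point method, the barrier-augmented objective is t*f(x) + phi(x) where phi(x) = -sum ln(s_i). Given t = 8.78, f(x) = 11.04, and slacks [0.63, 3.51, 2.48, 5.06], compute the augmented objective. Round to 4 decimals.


Step 1: Compute log-barrier.
ln values: [-0.462, 1.2556, 0.9083, 1.6214]
phi = -(-0.462 + 1.2556 + 0.9083 + 1.6214) = -3.3232
Step 2: Compute augmented objective.
t*f(x) = 8.78*11.04 = 96.9312
Total = 96.9312 - 3.3232 = 93.608


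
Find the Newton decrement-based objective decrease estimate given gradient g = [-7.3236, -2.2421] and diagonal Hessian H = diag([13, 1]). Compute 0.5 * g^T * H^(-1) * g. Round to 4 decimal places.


Step 1: H is diagonal, so H^(-1) * g = [-0.5634, -2.2421].
Step 2: g^T H^(-1) g = sum_i g_i^2 / H_ii
  = (-7.3236)^2/13 + (-2.2421)^2/1
  = 4.1258 + 5.027 = 9.1528
Step 3: Objective decrease = 0.5 * g^T H^(-1) g = 4.5764


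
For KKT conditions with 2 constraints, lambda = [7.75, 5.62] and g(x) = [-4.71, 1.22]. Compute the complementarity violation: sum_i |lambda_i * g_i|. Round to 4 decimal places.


KKT complementary slackness check:
lambda_1 * g_1 = 7.75 * -4.71 = -36.5025
lambda_2 * g_2 = 5.62 * 1.22 = 6.8564
Total violation = 36.5025 + 6.8564 = 43.3589


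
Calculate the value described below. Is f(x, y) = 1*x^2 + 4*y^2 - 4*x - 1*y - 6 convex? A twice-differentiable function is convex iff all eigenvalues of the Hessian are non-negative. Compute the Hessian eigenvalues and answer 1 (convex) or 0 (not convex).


The Hessian of f(x,y) = 1*x^2 + 4*y^2 - 4*x - 1*y - 6 is:
H = [[2, 0], [0, 8]]
Trace = 2 + 8 = 10
Determinant = 2*8 - (0)^2 = 16
Discriminant = (10)^2 - 4*16 = 36.0
Eigenvalues: lambda_1 = 2.0, lambda_2 = 8.0
The function is convex.

1


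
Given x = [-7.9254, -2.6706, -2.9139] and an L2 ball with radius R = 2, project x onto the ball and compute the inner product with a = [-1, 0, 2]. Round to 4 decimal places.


Step 1: Compute ||x|| (intermediates to 6 decimals).
||x|| = sqrt((-7.9254)^2 + (-2.6706)^2 + (-2.9139)^2) = 8.856347
Step 2: Project.
Since ||x|| > R, scale = R/||x|| = 2/8.856347 = 0.225827, proj(x) = scale * x
proj(x) = [-1.789769, -0.603094, -0.658037]
Step 3: Dot product.
a^T * proj(x) = -1*(-1.789769) + 0*(-0.603094) + 2*(-0.658037) = 0.4737


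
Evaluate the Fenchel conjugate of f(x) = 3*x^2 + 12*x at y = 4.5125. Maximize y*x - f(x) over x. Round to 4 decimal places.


f*(y) = sup_x {y*x - a*x^2 - b*x} = sup_x {(y-b)*x - a*x^2}
FOC: (y - b) - 2a*x = 0 => x* = (y - b)/(2a)
x* = (4.5125 - 12)/(2*3) = -1.2479
f*(4.5125) = (y-b)^2/(4a) = (4.5125 - 12)^2/(4*3)
= 56.0627/12 = 4.6719


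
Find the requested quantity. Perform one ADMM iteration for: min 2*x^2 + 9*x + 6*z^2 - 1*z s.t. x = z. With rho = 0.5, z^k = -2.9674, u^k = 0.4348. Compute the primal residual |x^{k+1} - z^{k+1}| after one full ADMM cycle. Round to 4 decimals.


ADMM iteration with rho = 0.5, z^k = -2.9674, u^k = 0.4348
Step 1: x-update.
Minimize 2*x^2 + 9*x + (0.5/2)*(x + 2.9674 + 0.4348)^2
FOC: (2*2 + 0.5)*x = -9 + 0.5*(-2.9674 - 0.4348)
x^{k+1} = -2.378
Step 2: z-update.
Minimize 6*z^2 - 1*z + (0.5/2)*(-2.378 - z + 0.4348)^2
FOC: (2*6 + 0.5)*z = 1 + 0.5*(-2.378 + 0.4348)
z^{k+1} = 0.0023
Step 3: u-update.
u^{k+1} = 0.4348 - 2.378 - 0.0023 = -1.9455
Step 4: Primal residual = |-2.378 - 0.0023| = 2.3803


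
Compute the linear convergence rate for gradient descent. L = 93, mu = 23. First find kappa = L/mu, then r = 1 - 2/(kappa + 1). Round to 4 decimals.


Step 1: Compute the condition number.
kappa = L/mu = 93/23 = 4.0435
Step 2: Compute the convergence rate.
r = 1 - 2/(kappa + 1) = 1 - 2*mu/(L + mu) = (L - mu)/(L + mu) = 70/116 = 0.6034


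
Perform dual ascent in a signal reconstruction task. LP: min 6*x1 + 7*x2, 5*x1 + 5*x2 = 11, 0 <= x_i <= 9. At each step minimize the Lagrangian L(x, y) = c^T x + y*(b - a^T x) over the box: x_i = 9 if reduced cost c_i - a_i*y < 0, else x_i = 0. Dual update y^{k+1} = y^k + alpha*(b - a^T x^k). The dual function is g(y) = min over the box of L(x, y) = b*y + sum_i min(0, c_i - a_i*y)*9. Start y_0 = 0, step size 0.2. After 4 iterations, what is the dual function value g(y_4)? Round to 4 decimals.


Dual ascent for LP: min 6*x1 + 7*x2, 5*x1 + 5*x2 = 11, 0 <= x_i <= 9
Step 1: y^k = 0.0, reduced costs: (6.0, 7.0)
  x^k = (0.0, 0.0), subgradient = b - a^T x = 11.0
  y^{k+1} = 0.0 + 0.2*11.0 = 2.2
Step 2: y^k = 2.2, reduced costs: (-5.0, -4.0)
  x^k = (9.0, 9.0), subgradient = b - a^T x = -79.0
  y^{k+1} = 2.2 + 0.2*-79.0 = -13.6
Step 3: y^k = -13.6, reduced costs: (74.0, 75.0)
  x^k = (0.0, 0.0), subgradient = b - a^T x = 11.0
  y^{k+1} = -13.6 + 0.2*11.0 = -11.4
Step 4: y^k = -11.4, reduced costs: (63.0, 64.0)
  x^k = (0.0, 0.0), subgradient = b - a^T x = 11.0
  y^{k+1} = -11.4 + 0.2*11.0 = -9.2
Dual objective at y_4 = -9.2: reduced costs (52.0, 53.0), box minimizer x = (0.0, 0.0)
g(y_4) = b*y + (c1 - a1*y)*x1 + (c2 - a2*y)*x2 = 11*(-9.2) + 52.0*0.0 + 53.0*0.0 = -101.2 + 0.0 + 0.0 = -101.2


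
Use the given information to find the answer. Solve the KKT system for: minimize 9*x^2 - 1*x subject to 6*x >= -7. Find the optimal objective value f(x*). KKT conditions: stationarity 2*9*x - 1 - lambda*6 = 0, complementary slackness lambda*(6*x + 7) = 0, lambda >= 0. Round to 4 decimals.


Step 1: Try lambda = 0 (constraint inactive).
Stationarity: 2*9*x - 1 = 0
x* = 1/(2*9) = 1/18 = 0.0556 (rounded; the exact value 1/18 is used below)
Check constraint: 6*0.0556 = 0.3336 >= -7 -- satisfied.
Step 2: Compute optimal value.
f(x*) = 9*(1/18)^2 - 1*(1/18) = -0.0278


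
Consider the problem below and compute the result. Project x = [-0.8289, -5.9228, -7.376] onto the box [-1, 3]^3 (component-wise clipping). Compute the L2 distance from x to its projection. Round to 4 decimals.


Project each component onto [-1, 3].
clip(-0.8289) = -0.8289, clip(-5.9228) = -1.0, clip(-7.376) = -1.0
Projection = [-0.8289, -1.0, -1.0]
Squared diffs: [0.0, 24.234, 40.6534]
Distance = sqrt(64.8874) = 8.0553


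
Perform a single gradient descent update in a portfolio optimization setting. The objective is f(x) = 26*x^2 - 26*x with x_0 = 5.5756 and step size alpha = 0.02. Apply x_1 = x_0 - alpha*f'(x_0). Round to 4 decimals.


We compute the gradient at x_0 and apply the update.
f'(x) = 52*x - 26
f'(5.5756) = 52*5.5756 - 26 = 263.9312
x_1 = 5.5756 - 0.02*263.9312 = 0.297


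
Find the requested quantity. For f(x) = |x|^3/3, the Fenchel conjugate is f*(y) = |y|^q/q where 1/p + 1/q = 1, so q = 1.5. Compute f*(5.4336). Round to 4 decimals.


The conjugate exponent q satisfies 1/p + 1/q = 1.
p = 3, so q = 3/(3 - 1) = 1.5
|y|^q = 5.4336^1.5 = 12.6658
f*(5.4336) = 12.6658 / 1.5 = 8.4438


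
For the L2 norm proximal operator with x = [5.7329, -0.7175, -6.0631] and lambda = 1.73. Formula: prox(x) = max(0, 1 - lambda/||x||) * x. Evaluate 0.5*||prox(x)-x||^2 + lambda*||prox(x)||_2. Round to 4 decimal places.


Step 1: Compute ||x||.
||x|| = 8.3751
Step 2: Compute scaling factor.
scale = max(0, 1 - 1.73/8.3751) = 0.7934
Step 3: prox(x) = [4.5487, -0.5693, -4.8107]
||prox(x)|| = 6.6451
Step 4: Proximal objective.
0.5*||prox-x||^2 = 1.4965
lambda*||prox|| = 11.496
Total = 12.9925


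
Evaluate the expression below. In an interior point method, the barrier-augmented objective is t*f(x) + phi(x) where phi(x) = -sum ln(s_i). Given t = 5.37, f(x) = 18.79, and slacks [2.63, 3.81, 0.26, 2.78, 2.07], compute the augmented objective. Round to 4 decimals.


Step 1: Compute log-barrier.
ln values: [0.967, 1.3376, -1.3471, 1.0225, 0.7275]
phi = -(0.967 + 1.3376 - 1.3471 + 1.0225 + 0.7275) = -2.7075
Step 2: Compute augmented objective.
t*f(x) = 5.37*18.79 = 100.9023
Total = 100.9023 - 2.7075 = 98.1948


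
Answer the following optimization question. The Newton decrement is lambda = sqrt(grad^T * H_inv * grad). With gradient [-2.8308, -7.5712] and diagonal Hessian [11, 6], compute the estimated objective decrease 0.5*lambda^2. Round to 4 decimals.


Step 1: H is diagonal, so H^(-1) * g = [-0.2573, -1.2619].
Step 2: g^T H^(-1) g = sum_i g_i^2 / H_ii
  = (-2.8308)^2/11 + (-7.5712)^2/6
  = 0.7285 + 9.5538 = 10.2823
Step 3: Objective decrease = 0.5 * g^T H^(-1) g = 5.1412


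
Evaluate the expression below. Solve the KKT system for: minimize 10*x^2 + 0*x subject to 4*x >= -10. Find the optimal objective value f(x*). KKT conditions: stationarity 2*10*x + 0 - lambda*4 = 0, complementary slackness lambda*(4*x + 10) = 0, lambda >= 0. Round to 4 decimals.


Step 1: Try lambda = 0 (constraint inactive).
Stationarity: 2*10*x + 0 = 0
x* = 0/(2*10) = 0.0
Check constraint: 4*0.0 = 0.0 >= -10 -- satisfied.
Step 2: Compute optimal value.
f(x*) = 10*0.0^2 + 0*0.0 = 0.0


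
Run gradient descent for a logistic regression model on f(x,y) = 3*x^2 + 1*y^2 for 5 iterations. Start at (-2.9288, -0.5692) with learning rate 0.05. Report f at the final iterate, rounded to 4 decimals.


Gradient descent on f(x,y) = 3*x^2 + 1*y^2.
Starting point: (-2.9288, -0.5692), alpha = 0.05
Step 1: grad_x = 2*3*-2.9288 = -17.5728, grad_y = 2*1*-0.5692 = -1.1384
  x_1 = -2.9288 - 0.05*-17.5728 = -2.0502
  y_1 = -0.5692 - 0.05*-1.1384 = -0.5123
Step 2: grad_x = 2*3*-2.0502 = -12.301, grad_y = 2*1*-0.5123 = -1.0246
  x_2 = -2.0502 - 0.05*-12.301 = -1.4351
  y_2 = -0.5123 - 0.05*-1.0246 = -0.4611
Step 3: grad_x = 2*3*-1.4351 = -8.6107, grad_y = 2*1*-0.4611 = -0.9221
  x_3 = -1.4351 - 0.05*-8.6107 = -1.0046
  y_3 = -0.4611 - 0.05*-0.9221 = -0.4149
Step 4: grad_x = 2*3*-1.0046 = -6.0275, grad_y = 2*1*-0.4149 = -0.8299
  x_4 = -1.0046 - 0.05*-6.0275 = -0.7032
  y_4 = -0.4149 - 0.05*-0.8299 = -0.3735
Step 5: grad_x = 2*3*-0.7032 = -4.2192, grad_y = 2*1*-0.3735 = -0.7469
  x_5 = -0.7032 - 0.05*-4.2192 = -0.4922
  y_5 = -0.3735 - 0.05*-0.7469 = -0.3361
f(-0.4922, -0.3361) = 3*(-0.4922)^2 + 1*(-0.3361)^2 = 0.8399


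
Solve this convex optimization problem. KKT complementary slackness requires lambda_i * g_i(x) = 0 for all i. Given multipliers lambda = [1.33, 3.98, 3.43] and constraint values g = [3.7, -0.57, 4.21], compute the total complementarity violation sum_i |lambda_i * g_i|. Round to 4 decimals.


KKT complementary slackness check:
lambda_1 * g_1 = 1.33 * 3.7 = 4.921
lambda_2 * g_2 = 3.98 * -0.57 = -2.2686
lambda_3 * g_3 = 3.43 * 4.21 = 14.4403
Total violation = 4.921 + 2.2686 + 14.4403 = 21.6299


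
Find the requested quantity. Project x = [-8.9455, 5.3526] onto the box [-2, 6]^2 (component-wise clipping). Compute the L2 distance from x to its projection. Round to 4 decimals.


Project each component onto [-2, 6].
clip(-8.9455) = -2.0, clip(5.3526) = 5.3526
Projection = [-2.0, 5.3526]
Squared diffs: [48.24, 0.0]
Distance = sqrt(48.24) = 6.9455


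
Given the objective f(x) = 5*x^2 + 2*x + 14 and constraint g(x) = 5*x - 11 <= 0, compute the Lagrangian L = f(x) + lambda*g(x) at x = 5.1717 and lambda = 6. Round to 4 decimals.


Step 1: Evaluate f(x).
f(5.1717) = 5*5.1717^2 + 2*5.1717 + 14 = 158.0758
Step 2: Evaluate g(x).
g(5.1717) = 5*5.1717 - 11 = 14.8585
Step 3: Compute Lagrangian.
L = 158.0758 + 6*14.8585 = 247.2268


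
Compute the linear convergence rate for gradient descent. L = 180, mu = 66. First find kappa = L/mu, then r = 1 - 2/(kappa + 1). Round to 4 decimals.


Step 1: Compute the condition number.
kappa = L/mu = 180/66 = 2.7273
Step 2: Compute the convergence rate.
r = 1 - 2/(kappa + 1) = 1 - 2*mu/(L + mu) = (L - mu)/(L + mu) = 114/246 = 0.4634


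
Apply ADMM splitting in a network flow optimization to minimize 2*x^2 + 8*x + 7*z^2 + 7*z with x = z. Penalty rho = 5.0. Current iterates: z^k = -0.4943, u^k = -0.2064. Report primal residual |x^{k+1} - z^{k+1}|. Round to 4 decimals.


ADMM iteration with rho = 5.0, z^k = -0.4943, u^k = -0.2064
Step 1: x-update.
Minimize 2*x^2 + 8*x + (5.0/2)*(x + 0.4943 - 0.2064)^2
FOC: (2*2 + 5.0)*x = -8 + 5.0*(-0.4943 + 0.2064)
x^{k+1} = -1.0488
Step 2: z-update.
Minimize 7*z^2 + 7*z + (5.0/2)*(-1.0488 - z - 0.2064)^2
FOC: (2*7 + 5.0)*z = -7 + 5.0*(-1.0488 - 0.2064)
z^{k+1} = -0.6987
Step 3: u-update.
u^{k+1} = -0.2064 - 1.0488 + 0.6987 = -0.5565
Step 4: Primal residual = |-1.0488 + 0.6987| = 0.3501


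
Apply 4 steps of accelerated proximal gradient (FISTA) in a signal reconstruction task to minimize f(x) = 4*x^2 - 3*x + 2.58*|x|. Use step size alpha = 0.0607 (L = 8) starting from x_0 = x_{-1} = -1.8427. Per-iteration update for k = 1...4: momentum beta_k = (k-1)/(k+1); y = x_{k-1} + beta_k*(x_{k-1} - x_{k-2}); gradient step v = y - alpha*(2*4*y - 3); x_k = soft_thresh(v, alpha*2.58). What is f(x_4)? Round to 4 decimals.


FISTA on f(x) = 4*x^2 - 3*x + 2.58*|x|
L = 8, alpha = 0.0607
Iteration 1: beta = 0.0, y = -1.8427 + 0.0*(-1.8427 + 1.8427) = -1.8427
  grad(y) = -17.7416, v = y - alpha*grad = -0.7658
  prox(v) = soft_thresh(-0.7658, 0.1566) = -0.6092
Iteration 2: beta = 0.3333, y = -0.6092 + 0.3333*(-0.6092 + 1.8427) = -0.198
  grad(y) = -4.584, v = y - alpha*grad = 0.0802
  prox(v) = soft_thresh(0.0802, 0.1566) = 0.0
Iteration 3: beta = 0.5, y = 0.0 + 0.5*(0.0 + 0.6092) = 0.3046
  grad(y) = -0.5633, v = y - alpha*grad = 0.3388
  prox(v) = soft_thresh(0.3388, 0.1566) = 0.1822
Iteration 4: beta = 0.6, y = 0.1822 + 0.6*(0.1822 - 0.0) = 0.2915
  grad(y) = -0.6682, v = y - alpha*grad = 0.332
  prox(v) = soft_thresh(0.332, 0.1566) = 0.1754
f(x_4) = 4*0.1754^2 - 3*0.1754 + 2.58*|0.1754| = 0.0494


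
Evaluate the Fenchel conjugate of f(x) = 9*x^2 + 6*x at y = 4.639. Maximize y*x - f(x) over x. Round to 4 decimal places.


f*(y) = sup_x {y*x - a*x^2 - b*x} = sup_x {(y-b)*x - a*x^2}
FOC: (y - b) - 2a*x = 0 => x* = (y - b)/(2a)
x* = (4.639 - 6)/(2*9) = -0.0756
f*(4.639) = (y-b)^2/(4a) = (4.639 - 6)^2/(4*9)
= 1.8523/36 = 0.0515
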